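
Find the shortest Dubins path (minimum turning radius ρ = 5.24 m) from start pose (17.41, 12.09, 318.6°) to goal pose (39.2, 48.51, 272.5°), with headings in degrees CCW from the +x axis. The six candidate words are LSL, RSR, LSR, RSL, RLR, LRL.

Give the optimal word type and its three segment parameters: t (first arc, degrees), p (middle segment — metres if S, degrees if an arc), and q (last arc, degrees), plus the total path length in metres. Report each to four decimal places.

LSR: t = 126.8341°, p = 33.2005 m, q = 172.9341°, L = 60.6159 m

Let ψ = atan2(Δy, Δx) = atan2(36.42, 21.79) = 59.1080° be the start→goal bearing.
Normalize: d = |goal − start| / ρ = 42.440788/5.24 = 8.099387, α = (θ_start − ψ) mod 360° = 259.4920° = 4.528989 rad, β = (θ_goal − ψ) mod 360° = 213.3920° = 3.724393 rad.
Common terms: sin α = -0.983229, cos α = -0.182373, sin β = -0.550364, cos β = -0.834925, cos(α−β) = 0.693402, d² = 65.600071. Work in radians in the unit-radius frame; every candidate has L = ρ·(t + p + q).
LSL: p² = 2 + d² − 2cos(α−β) + 2d(sin α − sin β) = 59.201377; p = √p² = 7.694243; φ = atan2(cos β − cos α, d + sin α − sin β) = -0.084912 rad; t = (φ − α) mod 2π = 1.669283 rad, q = (β − φ) mod 2π = 3.809305 rad → L = 5.24·(1.669283 + 7.694243 + 3.809305) = 5.24·13.172832 = 69.025638 m
RSR: p² = 2 + d² − 2cos(α−β) + 2d(sin β − sin α) = 73.225157; p = √p² = 8.557170; φ = atan2(cos α − cos β, d − sin α + sin β) = 0.076332 rad; t = (α − φ) mod 2π = 4.452657 rad, q = (φ − β) mod 2π = 2.635125 rad → L = 5.24·(4.452657 + 8.557170 + 2.635125) = 5.24·15.644952 = 81.979549 m
LSR: p² = d² − 2 + 2cos(α−β) + 2d(sin α + sin β) = 40.144542; p = √p² = 6.335972; φ = atan2(−cos α − cos β, d + sin α + sin β) − atan2(−2, p) = 0.459476 rad; t = (φ − α) mod 2π = 2.213672 rad, q = (φ − β) mod 2π = 3.018269 rad → L = 5.24·(2.213672 + 6.335972 + 3.018269) = 5.24·11.567913 = 60.615862 m
RSL: p² = d² − 2 + 2cos(α−β) − 2d(sin α + sin β) = 89.829206; p = √p² = 9.477827; φ = atan2(cos α + cos β, d − sin α − sin β) − atan2(2, p) = -0.313184 rad; t = (α − φ) mod 2π = 4.842173 rad, q = (β − φ) mod 2π = 4.037576 rad → L = 5.24·(4.842173 + 9.477827 + 4.037576) = 5.24·18.357576 = 96.193700 m
RLR: c = (6 − d² + 2cos(α−β) + 2d(sin α − sin β))/8 = -8.153145, |c| > 1 → infeasible
LRL: c = (6 − d² + 2cos(α−β) − 2d(sin α − sin β))/8 = -6.400172, |c| > 1 → infeasible
Shortest: LSR with L = 60.615862 m ≈ 60.6159 m
Convert LSR to answer units (arcs ×180/π): t = 2.213672·180/π = 126.8341°, p = ρ·p = 5.24·6.335972 = 33.2005 m, q = 3.018269·180/π = 172.9341°, L = 60.6159 m.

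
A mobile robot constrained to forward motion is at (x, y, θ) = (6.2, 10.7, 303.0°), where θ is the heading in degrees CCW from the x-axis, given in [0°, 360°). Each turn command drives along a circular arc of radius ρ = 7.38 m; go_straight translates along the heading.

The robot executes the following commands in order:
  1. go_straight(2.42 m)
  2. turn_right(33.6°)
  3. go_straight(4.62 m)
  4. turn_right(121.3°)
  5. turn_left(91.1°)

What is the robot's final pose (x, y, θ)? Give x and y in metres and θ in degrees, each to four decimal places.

set_pose: (x, y, θ) = (6.2000, 10.7000, 303.0000°), ρ = 7.38
go_straight(2.42): x += 2.42·cos θ, y += 2.42·sin θ → (7.5180, 8.6704, 303.0000°)
turn_right(33.6°): centre at ρ to the right, rotate −33.6° → (8.7082, 4.5737, 269.4000°)
go_straight(4.62): x += 4.62·cos θ, y += 4.62·sin θ → (8.6599, -0.0460, 269.4000°)
turn_right(121.3°): centre at ρ to the right, rotate −121.3° → (-2.6196, -6.2342, 148.1000°)
turn_left(91.1°): centre at ρ to the left, rotate +91.1° → (-12.8586, -8.7207, 239.2000°)

(-12.8586, -8.7207, 239.2000°)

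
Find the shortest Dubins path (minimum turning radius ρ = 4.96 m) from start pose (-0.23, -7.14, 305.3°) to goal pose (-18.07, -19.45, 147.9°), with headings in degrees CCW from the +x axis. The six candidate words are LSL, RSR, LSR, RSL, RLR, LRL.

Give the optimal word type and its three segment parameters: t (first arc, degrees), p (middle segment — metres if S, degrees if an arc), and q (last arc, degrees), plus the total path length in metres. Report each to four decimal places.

RSR: t = 100.1320°, p = 12.3264 m, q = 57.2680°, L = 25.9523 m

Let ψ = atan2(Δy, Δx) = atan2(-12.31, -17.84) = -145.3935° be the start→goal bearing.
Normalize: d = |goal − start| / ρ = 21.674909/4.96 = 4.369941, α = (θ_start − ψ) mod 360° = 90.6935° = 1.582899 rad, β = (θ_goal − ψ) mod 360° = 293.2935° = 5.118936 rad.
Common terms: sin α = 0.999927, cos α = -0.012103, sin β = -0.918492, cos β = 0.395441, cos(α−β) = -0.923210, d² = 19.096388. Work in radians in the unit-radius frame; every candidate has L = ρ·(t + p + q).
LSL: p² = 2 + d² − 2cos(α−β) + 2d(sin α − sin β) = 39.709560; p = √p² = 6.301552; φ = atan2(cos β − cos α, d + sin α − sin β) = 0.064719 rad; t = (φ − α) mod 2π = 4.765005 rad, q = (β − φ) mod 2π = 5.054218 rad → L = 4.96·(4.765005 + 6.301552 + 5.054218) = 4.96·16.120775 = 79.959042 m
RSR: p² = 2 + d² − 2cos(α−β) + 2d(sin β − sin α) = 6.176057; p = √p² = 2.485167; φ = atan2(cos α − cos β, d − sin α + sin β) = -0.164734 rad; t = (α − φ) mod 2π = 1.747634 rad, q = (φ − β) mod 2π = 0.999514 rad → L = 4.96·(1.747634 + 2.485167 + 0.999514) = 4.96·5.232316 = 25.952286 m
LSR: p² = d² − 2 + 2cos(α−β) + 2d(sin α + sin β) = 15.961702; p = √p² = 3.995210; φ = atan2(−cos α − cos β, d + sin α + sin β) − atan2(−2, p) = 0.378222 rad; t = (φ − α) mod 2π = 5.078508 rad, q = (φ − β) mod 2π = 1.542471 rad → L = 4.96·(5.078508 + 3.995210 + 1.542471) = 4.96·10.616189 = 52.656299 m
RSL: p² = d² − 2 + 2cos(α−β) − 2d(sin α + sin β) = 14.538234; p = √p² = 3.812904; φ = atan2(cos α + cos β, d − sin α − sin β) − atan2(2, p) = -0.393932 rad; t = (α − φ) mod 2π = 1.976831 rad, q = (β − φ) mod 2π = 5.512868 rad → L = 4.96·(1.976831 + 3.812904 + 5.512868) = 4.96·11.302603 = 56.060911 m
RLR: c = (6 − d² + 2cos(α−β) + 2d(sin α − sin β))/8 = 0.227993; p = 2π − arccos c = 4.942405 rad; φ = atan2(cos α − cos β, d − sin α + sin β) = -0.164734 rad; t = (α − φ + p/2) mod 2π = 4.218836 rad, q = (α − β − t + p) mod 2π = 3.470717 rad → L = 4.96·(4.218836 + 4.942405 + 3.470717) = 4.96·12.631958 = 62.654510 m
LRL: c = (6 − d² + 2cos(α−β) − 2d(sin α − sin β))/8 = -3.963695, |c| > 1 → infeasible
Shortest: RSR with L = 25.952286 m ≈ 25.9523 m
Convert RSR to answer units (arcs ×180/π): t = 1.747634·180/π = 100.1320°, p = ρ·p = 4.96·2.485167 = 12.3264 m, q = 0.999514·180/π = 57.2680°, L = 25.9523 m.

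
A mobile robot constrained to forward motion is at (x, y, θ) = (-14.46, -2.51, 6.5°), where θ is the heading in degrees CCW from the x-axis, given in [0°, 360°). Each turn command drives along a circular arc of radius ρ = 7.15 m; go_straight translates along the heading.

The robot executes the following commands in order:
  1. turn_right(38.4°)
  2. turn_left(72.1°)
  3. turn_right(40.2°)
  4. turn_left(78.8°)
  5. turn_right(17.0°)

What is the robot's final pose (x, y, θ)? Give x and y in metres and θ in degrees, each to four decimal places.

set_pose: (x, y, θ) = (-14.4600, -2.5100, 6.5000°), ρ = 7.15
turn_right(38.4°): centre at ρ to the right, rotate −38.4° → (-9.8723, -3.5439, -31.9000° ≡ 328.1000°)
turn_left(72.1°): centre at ρ to the left, rotate +72.1° → (-1.4789, -2.9349, 400.2000° ≡ 40.2000°)
turn_right(40.2°): centre at ρ to the right, rotate −40.2° → (3.1361, -1.2460, 0.0000°)
turn_left(78.8°): centre at ρ to the left, rotate +78.8° → (10.1499, 4.5152, 78.8000°)
turn_right(17.0°): centre at ρ to the right, rotate −17.0° → (10.8625, 6.5052, 61.8000°)

(10.8625, 6.5052, 61.8000°)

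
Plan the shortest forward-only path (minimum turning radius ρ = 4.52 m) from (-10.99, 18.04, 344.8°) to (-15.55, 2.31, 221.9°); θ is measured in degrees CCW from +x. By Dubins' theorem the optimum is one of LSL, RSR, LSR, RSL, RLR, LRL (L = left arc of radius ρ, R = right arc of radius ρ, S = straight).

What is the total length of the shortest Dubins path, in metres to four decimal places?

19.9394 m

Let ψ = atan2(Δy, Δx) = atan2(-15.73, -4.56) = -106.1664° be the start→goal bearing.
Normalize: d = |goal − start| / ρ = 16.377622/4.52 = 3.623368, α = (θ_start − ψ) mod 360° = 90.9664° = 1.587664 rad, β = (θ_goal − ψ) mod 360° = 328.0664° = 5.725840 rad.
Common terms: sin α = 0.999858, cos α = -0.016867, sin β = -0.528935, cos β = 0.848662, cos(α−β) = -0.543174, d² = 13.128793. Work in radians in the unit-radius frame; every candidate has L = ρ·(t + p + q).
LSL: p² = 2 + d² − 2cos(α−β) + 2d(sin α − sin β) = 27.293902; p = √p² = 5.224357; φ = atan2(cos β − cos α, d + sin α − sin β) = 0.166439 rad; t = (φ − α) mod 2π = 4.861961 rad, q = (β − φ) mod 2π = 5.559400 rad → L = 4.52·(4.861961 + 5.224357 + 5.559400) = 4.52·15.645718 = 70.718643 m
RSR: p² = 2 + d² − 2cos(α−β) + 2d(sin β − sin α) = 5.136383; p = √p² = 2.266359; φ = atan2(cos α − cos β, d − sin α + sin β) = -0.391854 rad; t = (α − φ) mod 2π = 1.979518 rad, q = (φ − β) mod 2π = 0.165491 rad → L = 4.52·(1.979518 + 2.266359 + 0.165491) = 4.52·4.411369 = 19.939386 m
LSR: p² = d² − 2 + 2cos(α−β) + 2d(sin α + sin β) = 13.455094; p = √p² = 3.668119; φ = atan2(−cos α − cos β, d + sin α + sin β) − atan2(−2, p) = 0.298748 rad; t = (φ − α) mod 2π = 4.994270 rad, q = (φ − β) mod 2π = 0.856094 rad → L = 4.52·(4.994270 + 3.668119 + 0.856094) = 4.52·9.518482 = 43.023539 m
RSL: p² = d² − 2 + 2cos(α−β) − 2d(sin α + sin β) = 6.629795; p = √p² = 2.574839; φ = atan2(cos α + cos β, d − sin α − sin β) − atan2(2, p) = -0.402423 rad; t = (α − φ) mod 2π = 1.990087 rad, q = (β − φ) mod 2π = 6.128263 rad → L = 4.52·(1.990087 + 2.574839 + 6.128263) = 4.52·10.693189 = 48.333216 m
RLR: c = (6 − d² + 2cos(α−β) + 2d(sin α − sin β))/8 = 0.357952; p = 2π − arccos c = 5.078463 rad; φ = atan2(cos α − cos β, d − sin α + sin β) = -0.391854 rad; t = (α − φ + p/2) mod 2π = 4.518750 rad, q = (α − β − t + p) mod 2π = 2.704723 rad → L = 4.52·(4.518750 + 5.078463 + 2.704723) = 4.52·12.301935 = 55.604747 m
LRL: c = (6 − d² + 2cos(α−β) − 2d(sin α − sin β))/8 = -2.411738, |c| > 1 → infeasible
Shortest: RSR with L = 19.939386 m ≈ 19.9394 m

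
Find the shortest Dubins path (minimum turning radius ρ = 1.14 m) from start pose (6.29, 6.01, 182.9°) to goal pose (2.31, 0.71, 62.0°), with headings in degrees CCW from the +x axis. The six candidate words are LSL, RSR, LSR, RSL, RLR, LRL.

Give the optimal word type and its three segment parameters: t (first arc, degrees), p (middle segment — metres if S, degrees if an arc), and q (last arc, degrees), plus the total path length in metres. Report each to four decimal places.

LSR: t = 78.3347°, p = 5.1037 m, q = 199.2347°, L = 10.6264 m

Let ψ = atan2(Δy, Δx) = atan2(-5.30, -3.98) = -126.9045° be the start→goal bearing.
Normalize: d = |goal − start| / ρ = 6.628001/1.14 = 5.814036, α = (θ_start − ψ) mod 360° = 309.8045° = 5.407108 rad, β = (θ_goal − ψ) mod 360° = 188.9045° = 3.297005 rad.
Common terms: sin α = -0.768234, cos α = 0.640170, sin β = -0.154788, cos β = -0.987948, cos(α−β) = -0.513541, d² = 33.803016. Work in radians in the unit-radius frame; every candidate has L = ρ·(t + p + q).
LSL: p² = 2 + d² − 2cos(α−β) + 2d(sin α − sin β) = 29.696905; p = √p² = 5.449487; φ = atan2(cos β − cos α, d + sin α − sin β) = -0.303399 rad; t = (φ − α) mod 2π = 0.572679 rad, q = (β − φ) mod 2π = 3.600404 rad → L = 1.14·(0.572679 + 5.449487 + 3.600404) = 1.14·9.622569 = 10.969729 m
RSR: p² = 2 + d² − 2cos(α−β) + 2d(sin β − sin α) = 43.963293; p = √p² = 6.630482; φ = atan2(cos α − cos β, d − sin α + sin β) = 0.248087 rad; t = (α − φ) mod 2π = 5.159021 rad, q = (φ − β) mod 2π = 3.234268 rad → L = 1.14·(5.159021 + 6.630482 + 3.234268) = 1.14·15.023770 = 17.127098 m
LSR: p² = d² − 2 + 2cos(α−β) + 2d(sin α + sin β) = 20.042978; p = √p² = 4.476938; φ = atan2(−cos α − cos β, d + sin α + sin β) − atan2(−2, p) = 0.491121 rad; t = (φ − α) mod 2π = 1.367198 rad, q = (φ − β) mod 2π = 3.477301 rad → L = 1.14·(1.367198 + 4.476938 + 3.477301) = 1.14·9.321437 = 10.626438 m
RSL: p² = d² − 2 + 2cos(α−β) − 2d(sin α + sin β) = 41.508890; p = √p² = 6.442739; φ = atan2(cos α + cos β, d − sin α − sin β) − atan2(2, p) = -0.352571 rad; t = (α − φ) mod 2π = 5.759679 rad, q = (β − φ) mod 2π = 3.649576 rad → L = 1.14·(5.759679 + 6.442739 + 3.649576) = 1.14·15.851995 = 18.071274 m
RLR: c = (6 − d² + 2cos(α−β) + 2d(sin α − sin β))/8 = -4.495412, |c| > 1 → infeasible
LRL: c = (6 − d² + 2cos(α−β) − 2d(sin α − sin β))/8 = -2.712113, |c| > 1 → infeasible
Shortest: LSR with L = 10.626438 m ≈ 10.6264 m
Convert LSR to answer units (arcs ×180/π): t = 1.367198·180/π = 78.3347°, p = ρ·p = 1.14·4.476938 = 5.1037 m, q = 3.477301·180/π = 199.2347°, L = 10.6264 m.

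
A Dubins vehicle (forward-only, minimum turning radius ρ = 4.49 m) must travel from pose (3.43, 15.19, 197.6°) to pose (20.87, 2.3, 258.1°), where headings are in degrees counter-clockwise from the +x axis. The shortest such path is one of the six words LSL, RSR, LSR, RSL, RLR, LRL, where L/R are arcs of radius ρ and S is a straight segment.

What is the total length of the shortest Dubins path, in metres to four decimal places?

32.4745 m

Let ψ = atan2(Δy, Δx) = atan2(-12.89, 17.44) = -36.4683° be the start→goal bearing.
Normalize: d = |goal − start| / ρ = 21.686533/4.49 = 4.829963, α = (θ_start − ψ) mod 360° = 234.0683° = 4.085263 rad, β = (θ_goal − ψ) mod 360° = 294.5683° = 5.141187 rad.
Common terms: sin α = -0.809717, cos α = -0.586820, sin β = -0.909466, cos β = 0.415778, cos(α−β) = 0.492424, d² = 23.328540. Work in radians in the unit-radius frame; every candidate has L = ρ·(t + p + q).
LSL: p² = 2 + d² − 2cos(α−β) + 2d(sin α − sin β) = 25.307261; p = √p² = 5.030632; φ = atan2(cos β − cos α, d + sin α − sin β) = 0.200642 rad; t = (φ − α) mod 2π = 2.398565 rad, q = (β − φ) mod 2π = 4.940545 rad → L = 4.49·(2.398565 + 5.030632 + 4.940545) = 4.49·12.369742 = 55.540140 m
RSR: p² = 2 + d² − 2cos(α−β) + 2d(sin β − sin α) = 23.380125; p = √p² = 4.835300; φ = atan2(cos α − cos β, d − sin α + sin β) = -0.208865 rad; t = (α − φ) mod 2π = 4.294128 rad, q = (φ − β) mod 2π = 0.933133 rad → L = 4.49·(4.294128 + 4.835300 + 0.933133) = 4.49·10.062561 = 45.180899 m
LSR: p² = d² − 2 + 2cos(α−β) + 2d(sin α + sin β) = 5.706204; p = √p² = 2.388766; φ = atan2(−cos α − cos β, d + sin α + sin β) − atan2(−2, p) = 0.751975 rad; t = (φ − α) mod 2π = 2.949898 rad, q = (φ − β) mod 2π = 1.893974 rad → L = 4.49·(2.949898 + 2.388766 + 1.893974) = 4.49·7.232637 = 32.474542 m
RSL: p² = d² − 2 + 2cos(α−β) − 2d(sin α + sin β) = 38.920571; p = √p² = 6.238635; φ = atan2(cos α + cos β, d − sin α − sin β) − atan2(2, p) = -0.336342 rad; t = (α − φ) mod 2π = 4.421605 rad, q = (β − φ) mod 2π = 5.477529 rad → L = 4.49·(4.421605 + 6.238635 + 5.477529) = 4.49·16.137770 = 72.458587 m
RLR: c = (6 − d² + 2cos(α−β) + 2d(sin α − sin β))/8 = -1.922516, |c| > 1 → infeasible
LRL: c = (6 − d² + 2cos(α−β) − 2d(sin α − sin β))/8 = -2.163408, |c| > 1 → infeasible
Shortest: LSR with L = 32.474542 m ≈ 32.4745 m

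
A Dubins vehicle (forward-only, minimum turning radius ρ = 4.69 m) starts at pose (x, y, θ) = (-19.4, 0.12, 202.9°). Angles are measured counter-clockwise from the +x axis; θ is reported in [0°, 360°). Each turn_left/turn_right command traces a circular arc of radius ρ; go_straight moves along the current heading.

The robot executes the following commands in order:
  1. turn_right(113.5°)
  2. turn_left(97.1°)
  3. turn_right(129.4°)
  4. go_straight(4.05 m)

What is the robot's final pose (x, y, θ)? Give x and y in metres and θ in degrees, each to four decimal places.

(-33.4043, 19.8062, 57.1000°)

set_pose: (x, y, θ) = (-19.4000, 0.1200, 202.9000°), ρ = 4.69
turn_right(113.5°): centre at ρ to the right, rotate −113.5° → (-25.9147, 4.4895, 89.4000°)
turn_left(97.1°): centre at ρ to the left, rotate +97.1° → (-31.1354, 9.1984, 186.5000°)
turn_right(129.4°): centre at ρ to the right, rotate −129.4° → (-35.6041, 16.4058, 57.1000°)
go_straight(4.05): x += 4.05·cos θ, y += 4.05·sin θ → (-33.4043, 19.8062, 57.1000°)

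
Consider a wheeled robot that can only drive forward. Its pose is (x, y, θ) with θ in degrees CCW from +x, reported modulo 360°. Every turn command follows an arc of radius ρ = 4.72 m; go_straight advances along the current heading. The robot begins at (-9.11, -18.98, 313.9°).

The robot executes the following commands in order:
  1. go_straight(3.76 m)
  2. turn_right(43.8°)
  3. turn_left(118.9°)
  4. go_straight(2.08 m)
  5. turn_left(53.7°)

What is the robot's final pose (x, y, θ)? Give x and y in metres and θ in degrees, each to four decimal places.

(6.0371, -24.5370, 82.7000°)

set_pose: (x, y, θ) = (-9.1100, -18.9800, 313.9000°), ρ = 4.72
go_straight(3.76): x += 3.76·cos θ, y += 3.76·sin θ → (-6.5028, -21.6893, 313.9000°)
turn_right(43.8°): centre at ρ to the right, rotate −43.8° → (-5.1838, -24.9539, 270.1000°)
turn_left(118.9°): centre at ρ to the left, rotate +118.9° → (1.8245, -29.0739, 389.0000° ≡ 29.0000°)
go_straight(2.08): x += 2.08·cos θ, y += 2.08·sin θ → (3.6437, -28.0655, 29.0000°)
turn_left(53.7°): centre at ρ to the left, rotate +53.7° → (6.0371, -24.5370, 82.7000°)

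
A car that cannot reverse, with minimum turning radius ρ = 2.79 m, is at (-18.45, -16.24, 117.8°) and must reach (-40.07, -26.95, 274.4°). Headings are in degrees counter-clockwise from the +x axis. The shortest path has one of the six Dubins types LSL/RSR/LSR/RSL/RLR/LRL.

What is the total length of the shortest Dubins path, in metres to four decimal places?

Let ψ = atan2(Δy, Δx) = atan2(-10.71, -21.62) = -153.6474° be the start→goal bearing.
Normalize: d = |goal − start| / ρ = 24.127339/2.79 = 8.647792, α = (θ_start − ψ) mod 360° = 271.4474° = 4.737650 rad, β = (θ_goal − ψ) mod 360° = 68.0474° = 1.187650 rad.
Common terms: sin α = -0.999681, cos α = 0.025258, sin β = 0.927493, cos β = 0.373840, cos(α−β) = -0.917755, d² = 74.784304. Work in radians in the unit-radius frame; every candidate has L = ρ·(t + p + q).
LSL: p² = 2 + d² − 2cos(α−β) + 2d(sin α − sin β) = 45.288213; p = √p² = 6.729652; φ = atan2(cos β − cos α, d + sin α − sin β) = 0.051821 rad; t = (φ − α) mod 2π = 1.597356 rad, q = (β − φ) mod 2π = 1.135829 rad → L = 2.79·(1.597356 + 6.729652 + 1.135829) = 2.79·9.462837 = 26.401316 m
RSR: p² = 2 + d² − 2cos(α−β) + 2d(sin β − sin α) = 111.951414; p = √p² = 10.580710; φ = atan2(cos α − cos β, d − sin α + sin β) = -0.032951 rad; t = (α − φ) mod 2π = 4.770601 rad, q = (φ − β) mod 2π = 5.062584 rad → L = 2.79·(4.770601 + 10.580710 + 5.062584) = 2.79·20.413895 = 56.954766 m
LSR: p² = d² − 2 + 2cos(α−β) + 2d(sin α + sin β) = 69.700264; p = √p² = 8.348668; φ = atan2(−cos α − cos β, d + sin α + sin β) − atan2(−2, p) = 0.188623 rad; t = (φ − α) mod 2π = 1.734158 rad, q = (φ − β) mod 2π = 5.284158 rad → L = 2.79·(1.734158 + 8.348668 + 5.284158) = 2.79·15.366984 = 42.873886 m
RSL: p² = d² − 2 + 2cos(α−β) − 2d(sin α + sin β) = 72.197325; p = √p² = 8.496901; φ = atan2(cos α + cos β, d − sin α − sin β) − atan2(2, p) = -0.185436 rad; t = (α − φ) mod 2π = 4.923086 rad, q = (β − φ) mod 2π = 1.373086 rad → L = 2.79·(4.923086 + 8.496901 + 1.373086) = 2.79·14.793072 = 41.272672 m
RLR: c = (6 − d² + 2cos(α−β) + 2d(sin α − sin β))/8 = -12.993927, |c| > 1 → infeasible
LRL: c = (6 − d² + 2cos(α−β) − 2d(sin α − sin β))/8 = -4.661027, |c| > 1 → infeasible
Shortest: LSL with L = 26.401316 m ≈ 26.4013 m

26.4013 m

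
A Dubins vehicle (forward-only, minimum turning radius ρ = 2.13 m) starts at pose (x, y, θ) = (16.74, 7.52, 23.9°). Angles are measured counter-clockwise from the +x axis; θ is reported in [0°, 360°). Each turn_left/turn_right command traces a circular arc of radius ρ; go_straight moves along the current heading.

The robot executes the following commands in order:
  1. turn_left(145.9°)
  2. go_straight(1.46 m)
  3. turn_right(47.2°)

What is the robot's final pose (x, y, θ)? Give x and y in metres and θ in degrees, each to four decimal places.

set_pose: (x, y, θ) = (16.7400, 7.5200, 23.9000°), ρ = 2.13
turn_left(145.9°): centre at ρ to the left, rotate +145.9° → (16.2542, 11.5637, 169.8000°)
go_straight(1.46): x += 1.46·cos θ, y += 1.46·sin θ → (14.8173, 11.8222, 169.8000°)
turn_right(47.2°): centre at ρ to the right, rotate −47.2° → (13.4001, 12.7710, 122.6000°)

(13.4001, 12.7710, 122.6000°)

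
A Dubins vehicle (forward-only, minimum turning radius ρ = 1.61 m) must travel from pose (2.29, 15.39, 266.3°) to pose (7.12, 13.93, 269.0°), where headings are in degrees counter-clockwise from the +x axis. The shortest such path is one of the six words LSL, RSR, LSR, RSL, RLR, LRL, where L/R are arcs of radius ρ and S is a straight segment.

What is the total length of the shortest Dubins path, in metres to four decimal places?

14.3266 m

Let ψ = atan2(Δy, Δx) = atan2(-1.46, 4.83) = -16.8189° be the start→goal bearing.
Normalize: d = |goal − start| / ρ = 5.045840/1.61 = 3.134062, α = (θ_start − ψ) mod 360° = 283.1189° = 4.941357 rad, β = (θ_goal − ψ) mod 360° = 285.8189° = 4.988481 rad.
Common terms: sin α = -0.973901, cos α = 0.226972, sin β = -0.962128, cos β = 0.272597, cos(α−β) = 0.998890, d² = 9.822345. Work in radians in the unit-radius frame; every candidate has L = ρ·(t + p + q).
LSL: p² = 2 + d² − 2cos(α−β) + 2d(sin α − sin β) = 9.750770; p = √p² = 3.122622; φ = atan2(cos β − cos α, d + sin α − sin β) = 0.014612 rad; t = (φ − α) mod 2π = 1.356440 rad, q = (β − φ) mod 2π = 4.973869 rad → L = 1.61·(1.356440 + 3.122622 + 4.973869) = 1.61·9.452932 = 15.219220 m
RSR: p² = 2 + d² − 2cos(α−β) + 2d(sin β − sin α) = 9.898360; p = √p² = 3.146166; φ = atan2(cos α − cos β, d − sin α + sin β) = -0.014502 rad; t = (α − φ) mod 2π = 4.955859 rad, q = (φ − β) mod 2π = 1.280202 rad → L = 1.61·(4.955859 + 3.146166 + 1.280202) = 1.61·9.382227 = 15.105386 m
LSR: p² = d² − 2 + 2cos(α−β) + 2d(sin α + sin β) = -2.315148 < 0 → infeasible
RSL: p² = d² − 2 + 2cos(α−β) − 2d(sin α + sin β) = 21.955397; p = √p² = 4.685659; φ = atan2(cos α + cos β, d − sin α − sin β) − atan2(2, p) = -0.305208 rad; t = (α − φ) mod 2π = 5.246564 rad, q = (β − φ) mod 2π = 5.293688 rad → L = 1.61·(5.246564 + 4.685659 + 5.293688) = 1.61·15.225911 = 24.513717 m
RLR: c = (6 − d² + 2cos(α−β) + 2d(sin α − sin β))/8 = -0.237295; p = 2π − arccos c = 4.472809 rad; φ = atan2(cos α − cos β, d − sin α + sin β) = -0.014502 rad; t = (α − φ + p/2) mod 2π = 0.909078 rad, q = (α − β − t + p) mod 2π = 3.516607 rad → L = 1.61·(0.909078 + 4.472809 + 3.516607) = 1.61·8.898493 = 14.326574 m
LRL: c = (6 − d² + 2cos(α−β) − 2d(sin α − sin β))/8 = -0.218846; p = 2π − arccos c = 4.491757 rad; φ = atan2(cos β − cos α, d + sin α − sin β) = 0.014612 rad; t = (φ − α + p/2) mod 2π = 3.602319 rad, q = (β − α − t + p) mod 2π = 0.936562 rad → L = 1.61·(3.602319 + 4.491757 + 0.936562) = 1.61·9.030638 = 14.539327 m
Shortest: RLR with L = 14.326574 m ≈ 14.3266 m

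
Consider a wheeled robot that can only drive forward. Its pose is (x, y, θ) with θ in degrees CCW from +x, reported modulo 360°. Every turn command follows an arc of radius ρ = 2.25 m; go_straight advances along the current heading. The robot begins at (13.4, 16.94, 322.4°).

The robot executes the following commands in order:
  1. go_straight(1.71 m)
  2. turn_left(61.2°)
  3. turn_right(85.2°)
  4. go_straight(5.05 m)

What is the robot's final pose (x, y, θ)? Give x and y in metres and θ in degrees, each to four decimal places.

(22.3103, 10.1836, 298.4000°)

set_pose: (x, y, θ) = (13.4000, 16.9400, 322.4000°), ρ = 2.25
go_straight(1.71): x += 1.71·cos θ, y += 1.71·sin θ → (14.7548, 15.8967, 322.4000°)
turn_left(61.2°): centre at ρ to the left, rotate +61.2° → (17.0284, 15.6175, 383.6000° ≡ 23.6000°)
turn_right(85.2°): centre at ρ to the right, rotate −85.2° → (19.9084, 14.6258, -61.6000° ≡ 298.4000°)
go_straight(5.05): x += 5.05·cos θ, y += 5.05·sin θ → (22.3103, 10.1836, 298.4000°)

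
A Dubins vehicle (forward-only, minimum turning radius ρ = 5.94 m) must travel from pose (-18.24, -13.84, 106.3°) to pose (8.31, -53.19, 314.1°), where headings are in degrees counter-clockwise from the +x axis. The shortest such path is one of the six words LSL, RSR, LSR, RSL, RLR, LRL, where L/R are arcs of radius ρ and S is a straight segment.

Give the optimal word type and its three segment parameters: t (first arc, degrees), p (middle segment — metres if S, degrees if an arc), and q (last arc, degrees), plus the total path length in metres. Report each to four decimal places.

Let ψ = atan2(Δy, Δx) = atan2(-39.35, 26.55) = -55.9919° be the start→goal bearing.
Normalize: d = |goal − start| / ρ = 47.469201/5.94 = 7.991448, α = (θ_start − ψ) mod 360° = 162.2919° = 2.832528 rad, β = (θ_goal − ψ) mod 360° = 10.0919° = 0.176137 rad.
Common terms: sin α = 0.304168, cos α = -0.952619, sin β = 0.175228, cos β = 0.984528, cos(α−β) = -0.884581, d² = 63.863240. Work in radians in the unit-radius frame; every candidate has L = ρ·(t + p + q).
LSL: p² = 2 + d² − 2cos(α−β) + 2d(sin α − sin β) = 69.693237; p = √p² = 8.348248; φ = atan2(cos β − cos α, d + sin α − sin β) = 0.234177 rad; t = (φ − α) mod 2π = 3.684834 rad, q = (β − φ) mod 2π = 6.225146 rad → L = 5.94·(3.684834 + 8.348248 + 6.225146) = 5.94·18.258227 = 108.453868 m
RSR: p² = 2 + d² − 2cos(α−β) + 2d(sin β − sin α) = 65.571566; p = √p² = 8.097627; φ = atan2(cos α − cos β, d − sin α + sin β) = -0.241567 rad; t = (α − φ) mod 2π = 3.074095 rad, q = (φ − β) mod 2π = 5.865482 rad → L = 5.94·(3.074095 + 8.097627 + 5.865482) = 5.94·17.037204 = 101.200990 m
LSR: p² = d² − 2 + 2cos(α−β) + 2d(sin α + sin β) = 67.756202; p = √p² = 8.231416; φ = atan2(−cos α − cos β, d + sin α + sin β) − atan2(−2, p) = 0.234586 rad; t = (φ − α) mod 2π = 3.685243 rad, q = (φ − β) mod 2π = 0.058449 rad → L = 5.94·(3.685243 + 8.231416 + 0.058449) = 5.94·11.975108 = 71.132139 m
RSL: p² = d² − 2 + 2cos(α−β) − 2d(sin α + sin β) = 52.431953; p = √p² = 7.240991; φ = atan2(cos α + cos β, d − sin α − sin β) − atan2(2, p) = -0.265239 rad; t = (α − φ) mod 2π = 3.097767 rad, q = (β − φ) mod 2π = 0.441376 rad → L = 5.94·(3.097767 + 7.240991 + 0.441376) = 5.94·10.780134 = 64.033993 m
RLR: c = (6 − d² + 2cos(α−β) + 2d(sin α − sin β))/8 = -7.196446, |c| > 1 → infeasible
LRL: c = (6 − d² + 2cos(α−β) − 2d(sin α − sin β))/8 = -7.711655, |c| > 1 → infeasible
Shortest: RSL with L = 64.033993 m ≈ 64.0340 m
Convert RSL to answer units (arcs ×180/π): t = 3.097767·180/π = 177.4890°, p = ρ·p = 5.94·7.240991 = 43.0115 m, q = 0.441376·180/π = 25.2890°, L = 64.0340 m.

RSL: t = 177.4890°, p = 43.0115 m, q = 25.2890°, L = 64.0340 m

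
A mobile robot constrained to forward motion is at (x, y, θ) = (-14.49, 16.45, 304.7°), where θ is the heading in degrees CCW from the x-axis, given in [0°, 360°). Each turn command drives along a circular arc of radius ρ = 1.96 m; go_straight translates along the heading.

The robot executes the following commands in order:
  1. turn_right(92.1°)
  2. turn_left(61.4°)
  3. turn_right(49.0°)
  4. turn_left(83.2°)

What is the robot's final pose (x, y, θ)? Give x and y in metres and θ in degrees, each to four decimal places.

set_pose: (x, y, θ) = (-14.4900, 16.4500, 304.7000°), ρ = 1.96
turn_right(92.1°): centre at ρ to the right, rotate −92.1° → (-15.0454, 13.6830, 212.6000°)
turn_left(61.4°): centre at ρ to the left, rotate +61.4° → (-15.9446, 11.8951, 274.0000°)
turn_right(49.0°): centre at ρ to the right, rotate −49.0° → (-16.5139, 10.3724, 225.0000°)
turn_left(83.2°): centre at ρ to the left, rotate +83.2° → (-16.6683, 7.7744, 308.2000°)

(-16.6683, 7.7744, 308.2000°)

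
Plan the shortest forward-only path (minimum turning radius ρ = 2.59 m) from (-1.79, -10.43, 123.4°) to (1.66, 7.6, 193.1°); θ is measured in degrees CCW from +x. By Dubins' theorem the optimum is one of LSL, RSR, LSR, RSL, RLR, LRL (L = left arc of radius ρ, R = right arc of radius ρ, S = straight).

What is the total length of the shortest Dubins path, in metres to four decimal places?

22.0172 m

Let ψ = atan2(Δy, Δx) = atan2(18.03, 3.45) = 79.1675° be the start→goal bearing.
Normalize: d = |goal − start| / ρ = 18.357108/2.59 = 7.087686, α = (θ_start − ψ) mod 360° = 44.2325° = 0.772002 rad, β = (θ_goal − ψ) mod 360° = 113.9325° = 1.988497 rad.
Common terms: sin α = 0.697571, cos α = 0.716515, sin β = 0.914024, cos β = -0.405660, cos(α−β) = 0.346936, d² = 50.235298. Work in radians in the unit-radius frame; every candidate has L = ρ·(t + p + q).
LSL: p² = 2 + d² − 2cos(α−β) + 2d(sin α − sin β) = 48.473128; p = √p² = 6.962265; φ = atan2(cos β − cos α, d + sin α − sin β) = -0.161886 rad; t = (φ − α) mod 2π = 5.349297 rad, q = (β − φ) mod 2π = 2.150383 rad → L = 2.59·(5.349297 + 6.962265 + 2.150383) = 2.59·14.461944 = 37.456436 m
RSR: p² = 2 + d² − 2cos(α−β) + 2d(sin β − sin α) = 54.609725; p = √p² = 7.389839; φ = atan2(cos α − cos β, d − sin α + sin β) = 0.152444 rad; t = (α − φ) mod 2π = 0.619559 rad, q = (φ − β) mod 2π = 4.447132 rad → L = 2.59·(0.619559 + 7.389839 + 4.447132) = 2.59·12.456530 = 32.262413 m
LSR: p² = d² − 2 + 2cos(α−β) + 2d(sin α + sin β) = 71.774136; p = √p² = 8.471962; φ = atan2(−cos α − cos β, d + sin α + sin β) − atan2(−2, p) = 0.196110 rad; t = (φ − α) mod 2π = 5.707293 rad, q = (φ − β) mod 2π = 4.490799 rad → L = 2.59·(5.707293 + 8.471962 + 4.490799) = 2.59·18.670053 = 48.355438 m
RSL: p² = d² − 2 + 2cos(α−β) − 2d(sin α + sin β) = 26.084202; p = √p² = 5.107269; φ = atan2(cos α + cos β, d − sin α − sin β) − atan2(2, p) = -0.316538 rad; t = (α − φ) mod 2π = 1.088540 rad, q = (β − φ) mod 2π = 2.305035 rad → L = 2.59·(1.088540 + 5.107269 + 2.305035) = 2.59·8.500844 = 22.017187 m
RLR: c = (6 − d² + 2cos(α−β) + 2d(sin α − sin β))/8 = -5.826216, |c| > 1 → infeasible
LRL: c = (6 − d² + 2cos(α−β) − 2d(sin α − sin β))/8 = -5.059141, |c| > 1 → infeasible
Shortest: RSL with L = 22.017187 m ≈ 22.0172 m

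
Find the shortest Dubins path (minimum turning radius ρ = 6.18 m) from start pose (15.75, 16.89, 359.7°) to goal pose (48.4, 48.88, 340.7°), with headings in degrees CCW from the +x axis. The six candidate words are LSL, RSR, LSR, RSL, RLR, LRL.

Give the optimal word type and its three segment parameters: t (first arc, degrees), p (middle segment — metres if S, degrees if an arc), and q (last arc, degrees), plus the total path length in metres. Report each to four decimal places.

Let ψ = atan2(Δy, Δx) = atan2(31.99, 32.65) = 44.4150° be the start→goal bearing.
Normalize: d = |goal − start| / ρ = 45.709765/6.18 = 7.396402, α = (θ_start − ψ) mod 360° = 315.2850° = 5.502761 rad, β = (θ_goal − ψ) mod 360° = 296.2850° = 5.171149 rad.
Common terms: sin α = -0.703581, cos α = 0.710615, sin β = -0.896602, cos β = 0.442836, cos(α−β) = 0.945519, d² = 54.706764. Work in radians in the unit-radius frame; every candidate has L = ρ·(t + p + q).
LSL: p² = 2 + d² − 2cos(α−β) + 2d(sin α − sin β) = 57.671057; p = √p² = 7.594146; φ = atan2(cos β − cos α, d + sin α − sin β) = -0.035269 rad; t = (φ − α) mod 2π = 0.745156 rad, q = (β − φ) mod 2π = 5.206417 rad → L = 6.18·(0.745156 + 7.594146 + 5.206417) = 6.18·13.545719 = 83.712543 m
RSR: p² = 2 + d² − 2cos(α−β) + 2d(sin β − sin α) = 51.960396; p = √p² = 7.208356; φ = atan2(cos α − cos β, d − sin α + sin β) = 0.037157 rad; t = (α − φ) mod 2π = 5.465604 rad, q = (φ − β) mod 2π = 1.149194 rad → L = 6.18·(5.465604 + 7.208356 + 1.149194) = 6.18·13.823154 = 85.427091 m
LSR: p² = d² − 2 + 2cos(α−β) + 2d(sin α + sin β) = 30.926602; p = √p² = 5.561169; φ = atan2(−cos α − cos β, d + sin α + sin β) − atan2(−2, p) = 0.148799 rad; t = (φ − α) mod 2π = 0.929223 rad, q = (φ − β) mod 2π = 1.260836 rad → L = 6.18·(0.929223 + 5.561169 + 1.260836) = 6.18·7.751229 = 47.902593 m
RSL: p² = d² − 2 + 2cos(α−β) − 2d(sin α + sin β) = 78.268999; p = √p² = 8.846977; φ = atan2(cos α + cos β, d − sin α − sin β) − atan2(2, p) = -0.094814 rad; t = (α − φ) mod 2π = 5.597576 rad, q = (β − φ) mod 2π = 5.265963 rad → L = 6.18·(5.597576 + 8.846977 + 5.265963) = 6.18·19.710516 = 121.810987 m
RLR: c = (6 − d² + 2cos(α−β) + 2d(sin α − sin β))/8 = -5.495049, |c| > 1 → infeasible
LRL: c = (6 − d² + 2cos(α−β) − 2d(sin α − sin β))/8 = -6.208882, |c| > 1 → infeasible
Shortest: LSR with L = 47.902593 m ≈ 47.9026 m
Convert LSR to answer units (arcs ×180/π): t = 0.929223·180/π = 53.2406°, p = ρ·p = 6.18·5.561169 = 34.3680 m, q = 1.260836·180/π = 72.2406°, L = 47.9026 m.

LSR: t = 53.2406°, p = 34.3680 m, q = 72.2406°, L = 47.9026 m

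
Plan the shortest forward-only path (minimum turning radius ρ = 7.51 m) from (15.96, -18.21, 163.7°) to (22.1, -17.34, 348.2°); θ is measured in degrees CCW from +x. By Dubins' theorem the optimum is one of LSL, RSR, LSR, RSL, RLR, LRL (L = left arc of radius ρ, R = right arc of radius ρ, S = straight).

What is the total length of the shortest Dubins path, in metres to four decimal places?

Let ψ = atan2(Δy, Δx) = atan2(0.87, 6.14) = 8.0648° be the start→goal bearing.
Normalize: d = |goal − start| / ρ = 6.201331/7.51 = 0.825743, α = (θ_start − ψ) mod 360° = 155.6352° = 2.716347 rad, β = (θ_goal − ψ) mod 360° = 340.1352° = 5.936480 rad.
Common terms: sin α = 0.412544, cos α = -0.910937, sin β = -0.339801, cos β = 0.940497, cos(α−β) = -0.996917, d² = 0.681852. Work in radians in the unit-radius frame; every candidate has L = ρ·(t + p + q).
LSL: p² = 2 + d² − 2cos(α−β) + 2d(sin α − sin β) = 5.918175; p = √p² = 2.432730; φ = atan2(cos β − cos α, d + sin α − sin β) = 0.864934 rad; t = (φ − α) mod 2π = 4.431772 rad, q = (β − φ) mod 2π = 5.071546 rad → L = 7.51·(4.431772 + 2.432730 + 5.071546) = 7.51·11.936048 = 89.639718 m
RSR: p² = 2 + d² − 2cos(α−β) + 2d(sin β − sin α) = 3.433198; p = √p² = 1.852889; φ = atan2(cos α − cos β, d − sin α + sin β) = -1.531174 rad; t = (α − φ) mod 2π = 4.247521 rad, q = (φ − β) mod 2π = 5.098717 rad → L = 7.51·(4.247521 + 1.852889 + 5.098717) = 7.51·11.199127 = 84.105445 m
LSR: p² = d² − 2 + 2cos(α−β) + 2d(sin α + sin β) = -3.191849 < 0 → infeasible
RSL: p² = d² − 2 + 2cos(α−β) − 2d(sin α + sin β) = -3.432117 < 0 → infeasible
RLR: c = (6 − d² + 2cos(α−β) + 2d(sin α − sin β))/8 = 0.570850; p = 2π − arccos c = 5.319930 rad; φ = atan2(cos α − cos β, d − sin α + sin β) = -1.531174 rad; t = (α − φ + p/2) mod 2π = 0.624300 rad, q = (α − β − t + p) mod 2π = 1.475497 rad → L = 7.51·(0.624300 + 5.319930 + 1.475497) = 7.51·7.419728 = 55.722155 m
LRL: c = (6 − d² + 2cos(α−β) − 2d(sin α − sin β))/8 = 0.260228; p = 2π − arccos c = 4.975647 rad; φ = atan2(cos β − cos α, d + sin α − sin β) = 0.864934 rad; t = (φ − α + p/2) mod 2π = 0.636410 rad, q = (β − α − t + p) mod 2π = 1.276184 rad → L = 7.51·(0.636410 + 4.975647 + 1.276184) = 7.51·6.888242 = 51.730698 m
Shortest: LRL with L = 51.730698 m ≈ 51.7307 m

51.7307 m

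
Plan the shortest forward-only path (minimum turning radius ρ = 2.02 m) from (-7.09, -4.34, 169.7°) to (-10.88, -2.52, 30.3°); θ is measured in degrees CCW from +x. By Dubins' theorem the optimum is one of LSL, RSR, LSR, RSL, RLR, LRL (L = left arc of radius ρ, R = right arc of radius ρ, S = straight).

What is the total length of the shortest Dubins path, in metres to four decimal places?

11.7697 m

Let ψ = atan2(Δy, Δx) = atan2(1.82, -3.79) = 154.3492° be the start→goal bearing.
Normalize: d = |goal − start| / ρ = 4.204343/2.02 = 2.081358, α = (θ_start − ψ) mod 360° = 15.3508° = 0.267923 rad, β = (θ_goal − ψ) mod 360° = 235.9508° = 4.118119 rad.
Common terms: sin α = 0.264729, cos α = 0.964323, sin β = -0.828557, cos β = -0.559904, cos(α−β) = -0.759271, d² = 4.332051. Work in radians in the unit-radius frame; every candidate has L = ρ·(t + p + q).
LSL: p² = 2 + d² − 2cos(α−β) + 2d(sin α − sin β) = 12.401633; p = √p² = 3.521595; φ = atan2(cos β − cos α, d + sin α − sin β) = -0.447622 rad; t = (φ − α) mod 2π = 5.567641 rad, q = (β − φ) mod 2π = 4.565741 rad → L = 2.02·(5.567641 + 3.521595 + 4.565741) = 2.02·13.654977 = 27.583053 m
RSR: p² = 2 + d² − 2cos(α−β) + 2d(sin β − sin α) = 3.299554; p = √p² = 1.816467; φ = atan2(cos α − cos β, d − sin α + sin β) = 0.995656 rad; t = (α − φ) mod 2π = 5.555452 rad, q = (φ − β) mod 2π = 3.160723 rad → L = 2.02·(5.555452 + 1.816467 + 3.160723) = 2.02·10.532642 = 21.275936 m
LSR: p² = d² − 2 + 2cos(α−β) + 2d(sin α + sin β) = -1.533550 < 0 → infeasible
RSL: p² = d² − 2 + 2cos(α−β) − 2d(sin α + sin β) = 3.160567; p = √p² = 1.777798; φ = atan2(cos α + cos β, d − sin α − sin β) − atan2(2, p) = -0.692434 rad; t = (α − φ) mod 2π = 0.960357 rad, q = (β − φ) mod 2π = 4.810553 rad → L = 2.02·(0.960357 + 1.777798 + 4.810553) = 2.02·7.548709 = 15.248392 m
RLR: c = (6 − d² + 2cos(α−β) + 2d(sin α − sin β))/8 = 0.587556; p = 2π − arccos c = 5.340424 rad; φ = atan2(cos α − cos β, d − sin α + sin β) = 0.995656 rad; t = (α − φ + p/2) mod 2π = 1.942478 rad, q = (α − β − t + p) mod 2π = 5.830935 rad → L = 2.02·(1.942478 + 5.340424 + 5.830935) = 2.02·13.113837 = 26.489950 m
LRL: c = (6 − d² + 2cos(α−β) − 2d(sin α − sin β))/8 = -0.550204; p = 2π − arccos c = 4.129780 rad; φ = atan2(cos β − cos α, d + sin α − sin β) = -0.447622 rad; t = (φ − α + p/2) mod 2π = 1.349346 rad, q = (β − α − t + p) mod 2π = 0.347446 rad → L = 2.02·(1.349346 + 4.129780 + 0.347446) = 2.02·5.826572 = 11.769675 m
Shortest: LRL with L = 11.769675 m ≈ 11.7697 m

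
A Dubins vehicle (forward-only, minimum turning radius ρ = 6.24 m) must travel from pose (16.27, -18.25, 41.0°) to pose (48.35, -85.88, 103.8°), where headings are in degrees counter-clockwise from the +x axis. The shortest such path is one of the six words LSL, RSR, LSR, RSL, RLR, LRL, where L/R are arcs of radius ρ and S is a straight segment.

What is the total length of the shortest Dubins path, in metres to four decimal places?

100.4653 m

Let ψ = atan2(Δy, Δx) = atan2(-67.63, 32.08) = -64.6229° be the start→goal bearing.
Normalize: d = |goal − start| / ρ = 74.852811/6.24 = 11.995643, α = (θ_start − ψ) mod 360° = 105.6229° = 1.843467 rad, β = (θ_goal − ψ) mod 360° = 168.4229° = 2.939534 rad.
Common terms: sin α = 0.963055, cos α = -0.269304, sin β = 0.200687, cos β = -0.979655, cos(α−β) = 0.457098, d² = 143.895446. Work in radians in the unit-radius frame; every candidate has L = ρ·(t + p + q).
LSL: p² = 2 + d² − 2cos(α−β) + 2d(sin α − sin β) = 163.271446; p = √p² = 12.777772; φ = atan2(cos β − cos α, d + sin α − sin β) = -0.055621 rad; t = (φ − α) mod 2π = 4.384097 rad, q = (β − φ) mod 2π = 2.995155 rad → L = 6.24·(4.384097 + 12.777772 + 2.995155) = 6.24·20.157024 = 125.779827 m
RSR: p² = 2 + d² − 2cos(α−β) + 2d(sin β − sin α) = 126.691053; p = √p² = 11.255712; φ = atan2(cos α − cos β, d − sin α + sin β) = 0.063152 rad; t = (α − φ) mod 2π = 1.780315 rad, q = (φ − β) mod 2π = 3.406804 rad → L = 6.24·(1.780315 + 11.255712 + 3.406804) = 6.24·16.442831 = 102.603263 m
LSR: p² = d² − 2 + 2cos(α−β) + 2d(sin α + sin β) = 170.729306; p = √p² = 13.066342; φ = atan2(−cos α − cos β, d + sin α + sin β) − atan2(−2, p) = 0.246513 rad; t = (φ − α) mod 2π = 4.686231 rad, q = (φ − β) mod 2π = 3.590164 rad → L = 6.24·(4.686231 + 13.066342 + 3.590164) = 6.24·21.342738 = 133.178686 m
RSL: p² = d² − 2 + 2cos(α−β) − 2d(sin α + sin β) = 114.889977; p = √p² = 10.718674; φ = atan2(cos α + cos β, d − sin α − sin β) − atan2(2, p) = -0.299266 rad; t = (α − φ) mod 2π = 2.142733 rad, q = (β − φ) mod 2π = 3.238800 rad → L = 6.24·(2.142733 + 10.718674 + 3.238800) = 6.24·16.100207 = 100.465289 m
RLR: c = (6 − d² + 2cos(α−β) + 2d(sin α − sin β))/8 = -14.836382, |c| > 1 → infeasible
LRL: c = (6 − d² + 2cos(α−β) − 2d(sin α − sin β))/8 = -19.408931, |c| > 1 → infeasible
Shortest: RSL with L = 100.465289 m ≈ 100.4653 m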